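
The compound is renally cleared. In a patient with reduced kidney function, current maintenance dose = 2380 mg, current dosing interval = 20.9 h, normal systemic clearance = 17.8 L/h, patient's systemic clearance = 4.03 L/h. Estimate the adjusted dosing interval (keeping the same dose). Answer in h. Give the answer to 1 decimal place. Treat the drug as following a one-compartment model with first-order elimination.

To keep the same average steady-state level, dosing rate must scale with clearance.
CL ratio = 4.03 / 17.8 = 0.2264
New interval (same dose) = 20.9 / 0.2264 = 92.31 h

92.3 h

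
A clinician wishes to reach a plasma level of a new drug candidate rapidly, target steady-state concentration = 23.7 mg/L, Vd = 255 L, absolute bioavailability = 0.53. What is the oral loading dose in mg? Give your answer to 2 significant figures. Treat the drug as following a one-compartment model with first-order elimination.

LD = Css × Vd / F = 23.7 × 255 / 0.53 = 11400 mg

11000 mg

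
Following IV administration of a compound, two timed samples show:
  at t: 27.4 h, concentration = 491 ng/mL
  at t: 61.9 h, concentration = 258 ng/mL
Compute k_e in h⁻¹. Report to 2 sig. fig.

k = ln(C₁/C₂) / (t₂ − t₁) = ln(491/258) / (61.9 − 27.4)
  = 0.6435 / 34.50 = 0.01865 h⁻¹

0.019 h⁻¹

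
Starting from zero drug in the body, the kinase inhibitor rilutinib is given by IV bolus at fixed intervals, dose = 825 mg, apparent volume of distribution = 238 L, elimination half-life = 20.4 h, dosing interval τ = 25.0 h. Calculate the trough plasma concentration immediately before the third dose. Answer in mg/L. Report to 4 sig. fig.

2.116 mg/L

C₀ per dose = Dose / Vd = 825 / 238 = 3.466 mg/L
k = ln2 / t½ = 0.693147 / 20.4 = 0.03398 h⁻¹
Fraction remaining after one interval: r = e^(−kτ) = e^(−0.03398 × 25.0) = 0.4276
Before dose 3, 2 doses have been given (aged 1τ, 2τ).
C_trough = C₀ × (r + r²) = 3.466 × (0.4276 + 0.1828) = 2.116 mg/L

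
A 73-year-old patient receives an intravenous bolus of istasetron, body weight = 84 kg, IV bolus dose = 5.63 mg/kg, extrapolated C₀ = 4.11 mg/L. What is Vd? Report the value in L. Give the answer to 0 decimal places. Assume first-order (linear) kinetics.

115 L

Dose = 5.63 × 84 = 472.9 mg
Vd = Dose / C₀ = 472.9 / 4.11 = 115.1 L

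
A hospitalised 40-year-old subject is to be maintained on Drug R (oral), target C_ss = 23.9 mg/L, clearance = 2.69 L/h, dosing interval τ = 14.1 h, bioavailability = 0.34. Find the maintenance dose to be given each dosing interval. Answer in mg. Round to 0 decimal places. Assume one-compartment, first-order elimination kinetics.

2666 mg

At steady state, F × (Dose/τ) = Css × CL.
Dose = Css × CL × τ / F = 23.9 × 2.690 × 14.1 / 0.34 = 2666 mg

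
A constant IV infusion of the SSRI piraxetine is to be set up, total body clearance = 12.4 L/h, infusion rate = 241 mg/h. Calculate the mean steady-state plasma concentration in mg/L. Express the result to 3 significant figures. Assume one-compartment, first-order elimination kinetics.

19.4 mg/L

At steady state Css = R₀ / CL = 241 / 12.40 = 19.44 mg/L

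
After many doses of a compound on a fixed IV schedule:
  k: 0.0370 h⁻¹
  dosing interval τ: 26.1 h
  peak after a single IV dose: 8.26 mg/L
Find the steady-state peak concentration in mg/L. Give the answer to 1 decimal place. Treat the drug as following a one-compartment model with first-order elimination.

e^(−kτ) = e^(−0.03700 × 26.1) = 0.3807
Accumulation ratio R = 1 / (1 − e^(−kτ)) = 1 / (1 − 0.3807) = 1.615
Steady-state peak = C₀ × R = 8.26 × 1.615 = 13.34 mg/L

13.3 mg/L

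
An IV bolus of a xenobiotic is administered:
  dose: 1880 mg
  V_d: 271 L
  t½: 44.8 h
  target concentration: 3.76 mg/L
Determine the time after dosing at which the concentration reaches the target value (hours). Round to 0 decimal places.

C₀ = Dose / Vd = 1880 / 271 = 6.937 mg/L
k = ln2 / t½ = 0.693147 / 44.8 = 0.01547 h⁻¹
t = ln(C₀ / C) / k = ln(6.937 / 3.76) / 0.01547
  = ln(1.845) / 0.01547 = 0.6125 / 0.01547 = 39.59 h

40 h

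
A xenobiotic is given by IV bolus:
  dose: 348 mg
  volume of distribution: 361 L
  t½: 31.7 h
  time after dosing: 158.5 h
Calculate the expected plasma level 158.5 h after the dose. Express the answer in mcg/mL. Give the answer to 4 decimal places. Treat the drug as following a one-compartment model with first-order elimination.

C₀ = Dose / Vd = 348.0 / 361 = 0.9640 mg/L
k = ln2 / t½ = 0.693147 / 31.7 = 0.02187 h⁻¹
t / t½ = 158.5 / 31.7 = 5 half-lives
C = C₀ × (1/2)^5 = 0.9640 × 0.03125 = 0.03013 mg/L
(0.03013 mg/L = 0.03013 mcg/mL)

0.0301 mcg/mL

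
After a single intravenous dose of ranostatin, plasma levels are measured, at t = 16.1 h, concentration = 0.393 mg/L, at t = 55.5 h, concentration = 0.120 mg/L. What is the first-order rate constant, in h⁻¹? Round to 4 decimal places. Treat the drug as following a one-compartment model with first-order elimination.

0.0301 h⁻¹

k = ln(C₁/C₂) / (t₂ − t₁) = ln(0.393/0.120) / (55.5 − 16.1)
  = 1.186 / 39.40 = 0.03010 h⁻¹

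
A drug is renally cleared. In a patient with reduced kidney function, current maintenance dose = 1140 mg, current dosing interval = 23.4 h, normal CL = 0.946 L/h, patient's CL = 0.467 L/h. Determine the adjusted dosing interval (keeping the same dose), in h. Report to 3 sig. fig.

47.4 h

To keep the same average steady-state level, dosing rate must scale with clearance.
CL ratio = 0.467 / 0.946 = 0.4937
New interval (same dose) = 23.4 / 0.4937 = 47.40 h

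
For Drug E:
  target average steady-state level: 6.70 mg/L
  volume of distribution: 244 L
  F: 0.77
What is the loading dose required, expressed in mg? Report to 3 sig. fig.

LD = Css × Vd / F = 6.70 × 244 / 0.77 = 2123 mg

2120 mg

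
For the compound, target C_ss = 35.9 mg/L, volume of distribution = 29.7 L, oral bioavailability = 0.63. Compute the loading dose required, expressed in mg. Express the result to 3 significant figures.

LD = Css × Vd / F = 35.9 × 29.7 / 0.63 = 1692 mg

1690 mg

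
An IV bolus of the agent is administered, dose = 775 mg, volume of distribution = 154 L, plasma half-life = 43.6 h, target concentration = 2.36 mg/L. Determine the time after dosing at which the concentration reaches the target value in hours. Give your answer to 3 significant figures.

C₀ = Dose / Vd = 775.0 / 154 = 5.032 mg/L
k = ln2 / t½ = 0.693147 / 43.6 = 0.01590 h⁻¹
t = ln(C₀ / C) / k = ln(5.032 / 2.36) / 0.01590
  = ln(2.132) / 0.01590 = 0.7571 / 0.01590 = 47.62 h

47.6 h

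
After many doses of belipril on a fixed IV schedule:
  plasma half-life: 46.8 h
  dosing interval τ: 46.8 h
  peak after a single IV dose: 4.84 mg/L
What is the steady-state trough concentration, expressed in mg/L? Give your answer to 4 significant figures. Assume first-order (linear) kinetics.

4.840 mg/L

k = ln2 / t½ = 0.693147 / 46.8 = 0.01481 h⁻¹
e^(−kτ) = e^(−0.01481 × 46.8) = 0.5000
Accumulation ratio R = 1 / (1 − e^(−kτ)) = 1 / (1 − 0.5000) = 2.000
Steady-state trough = C₀ × R × e^(−kτ) = 4.84 × 2.000 × 0.5000 = 4.840 mg/L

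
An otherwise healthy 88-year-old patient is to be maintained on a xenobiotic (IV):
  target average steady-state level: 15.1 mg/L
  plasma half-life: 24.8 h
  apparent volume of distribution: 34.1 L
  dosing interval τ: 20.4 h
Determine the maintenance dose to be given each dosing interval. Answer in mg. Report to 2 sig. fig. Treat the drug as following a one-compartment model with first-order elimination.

290 mg

k = ln2 / t½ = 0.693147 / 24.8 = 0.02795 h⁻¹
CL = k × Vd = 0.02795 × 34.1 = 0.9531 L/h
At steady state, Dose/τ = Css × CL.
Dose = Css × CL × τ = 15.1 × 0.9531 × 20.4 = 293.6 mg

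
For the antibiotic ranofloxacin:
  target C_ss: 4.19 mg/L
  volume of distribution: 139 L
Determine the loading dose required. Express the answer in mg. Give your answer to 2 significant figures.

LD = Css × Vd = 4.19 × 139 = 582.4 mg

580 mg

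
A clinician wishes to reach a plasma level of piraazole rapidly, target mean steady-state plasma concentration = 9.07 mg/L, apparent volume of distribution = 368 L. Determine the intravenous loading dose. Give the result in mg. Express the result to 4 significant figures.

3338 mg

LD = Css × Vd = 9.07 × 368 = 3338 mg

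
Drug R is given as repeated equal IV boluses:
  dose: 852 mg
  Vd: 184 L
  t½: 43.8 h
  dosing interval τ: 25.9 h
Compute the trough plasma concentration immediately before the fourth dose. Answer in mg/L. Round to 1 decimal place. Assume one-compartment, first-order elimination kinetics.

6.5 mg/L

C₀ per dose = Dose / Vd = 852 / 184 = 4.630 mg/L
k = ln2 / t½ = 0.693147 / 43.8 = 0.01583 h⁻¹
Fraction remaining after one interval: r = e^(−kτ) = e^(−0.01583 × 25.9) = 0.6637
Before dose 4, 3 doses have been given (aged 1τ, 2τ, 3τ).
C_trough = C₀ × (r + r² + … + r^3) = C₀ × r(1−r^3)/(1−r)
        = 4.630 × 0.6637 × (1 − 0.2924) / (1 − 0.6637) = 6.466 mg/L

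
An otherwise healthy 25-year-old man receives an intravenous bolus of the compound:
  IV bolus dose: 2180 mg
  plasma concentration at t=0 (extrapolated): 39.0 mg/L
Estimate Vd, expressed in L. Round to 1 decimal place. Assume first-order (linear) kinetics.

Vd = Dose / C₀ = 2180 / 39.0 = 55.90 L

55.9 L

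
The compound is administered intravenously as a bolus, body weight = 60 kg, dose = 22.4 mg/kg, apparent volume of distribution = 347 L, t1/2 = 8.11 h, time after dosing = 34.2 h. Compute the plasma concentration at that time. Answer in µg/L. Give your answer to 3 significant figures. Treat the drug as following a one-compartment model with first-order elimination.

Total dose = 22.4 × 60 = 1344 mg
C₀ = Dose / Vd = 1344 / 347 = 3.873 mg/L
k = ln2 / t½ = 0.693147 / 8.11 = 0.08547 h⁻¹
C = C₀ · e^(−k·t) = 3.873 × e^(−0.08547 × 34.2)
  = 3.873 × 0.05377 = 0.2083 mg/L
Convert: 0.2083 mg/L × 1000 = 208.3 µg/L

208 µg/L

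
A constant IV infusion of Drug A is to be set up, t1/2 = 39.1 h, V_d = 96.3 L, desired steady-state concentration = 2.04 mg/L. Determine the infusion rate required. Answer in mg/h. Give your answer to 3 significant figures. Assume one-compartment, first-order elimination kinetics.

k = ln2 / t½ = 0.693147 / 39.1 = 0.01773 h⁻¹
CL = k × Vd = 0.01773 × 96.3 = 1.707 L/h
At steady state, infusion rate R₀ = Css × CL = 2.04 × 1.707 = 3.482 mg/h

3.48 mg/h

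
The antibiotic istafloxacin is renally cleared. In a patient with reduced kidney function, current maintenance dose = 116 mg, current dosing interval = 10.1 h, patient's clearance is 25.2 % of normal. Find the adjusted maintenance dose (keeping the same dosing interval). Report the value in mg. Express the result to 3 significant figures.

29.2 mg

To keep the same average steady-state level, dosing rate must scale with clearance.
CL ratio = 25.2 / 100 = 0.2520
New dose (same interval) = 116 × 0.2520 = 29.23 mg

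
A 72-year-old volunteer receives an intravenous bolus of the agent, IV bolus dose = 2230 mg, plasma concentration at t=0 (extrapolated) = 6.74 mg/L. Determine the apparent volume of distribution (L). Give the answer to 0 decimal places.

Vd = Dose / C₀ = 2230 / 6.74 = 330.9 L

331 L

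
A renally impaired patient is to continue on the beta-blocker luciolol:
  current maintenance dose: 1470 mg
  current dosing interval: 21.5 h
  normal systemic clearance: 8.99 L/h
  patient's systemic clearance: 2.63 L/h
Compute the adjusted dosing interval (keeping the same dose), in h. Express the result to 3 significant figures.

73.5 h

To keep the same average steady-state level, dosing rate must scale with clearance.
CL ratio = 2.63 / 8.99 = 0.2925
New interval (same dose) = 21.5 / 0.2925 = 73.50 h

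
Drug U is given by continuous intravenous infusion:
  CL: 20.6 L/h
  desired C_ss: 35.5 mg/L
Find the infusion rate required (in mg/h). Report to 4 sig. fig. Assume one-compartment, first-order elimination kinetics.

731.3 mg/h

At steady state, infusion rate R₀ = Css × CL = 35.5 × 20.60 = 731.3 mg/h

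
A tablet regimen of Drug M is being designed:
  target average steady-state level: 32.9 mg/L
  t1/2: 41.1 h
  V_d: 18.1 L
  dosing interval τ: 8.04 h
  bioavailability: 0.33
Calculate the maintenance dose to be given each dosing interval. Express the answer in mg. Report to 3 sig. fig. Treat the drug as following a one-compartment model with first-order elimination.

245 mg

k = ln2 / t½ = 0.693147 / 41.1 = 0.01686 h⁻¹
CL = k × Vd = 0.01686 × 18.1 = 0.3052 L/h
At steady state, F × (Dose/τ) = Css × CL.
Dose = Css × CL × τ / F = 32.9 × 0.3052 × 8.04 / 0.33 = 244.6 mg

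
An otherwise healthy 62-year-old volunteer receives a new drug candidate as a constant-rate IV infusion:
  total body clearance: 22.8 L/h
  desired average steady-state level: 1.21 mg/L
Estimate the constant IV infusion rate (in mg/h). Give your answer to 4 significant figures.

27.59 mg/h

At steady state, infusion rate R₀ = Css × CL = 1.21 × 22.80 = 27.59 mg/h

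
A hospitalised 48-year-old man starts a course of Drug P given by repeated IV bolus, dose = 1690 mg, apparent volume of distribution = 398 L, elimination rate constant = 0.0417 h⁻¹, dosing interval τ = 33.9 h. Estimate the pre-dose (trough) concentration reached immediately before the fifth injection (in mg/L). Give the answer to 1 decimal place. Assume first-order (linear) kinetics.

1.4 mg/L

C₀ per dose = Dose / Vd = 1690 / 398 = 4.246 mg/L
Fraction remaining after one interval: r = e^(−kτ) = e^(−0.04170 × 33.9) = 0.2433
Before dose 5, 4 doses have been given (aged 1τ, 2τ, 3τ, 4τ).
C_trough = C₀ × (r + r² + … + r^4) = C₀ × r(1−r^4)/(1−r)
        = 4.246 × 0.2433 × (1 − 0.003504) / (1 − 0.2433) = 1.360 mg/L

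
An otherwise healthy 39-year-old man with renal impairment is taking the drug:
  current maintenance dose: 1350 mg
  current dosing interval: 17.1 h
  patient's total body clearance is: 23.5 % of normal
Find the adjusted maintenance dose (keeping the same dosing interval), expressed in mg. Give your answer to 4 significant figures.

317.3 mg

To keep the same average steady-state level, dosing rate must scale with clearance.
CL ratio = 23.5 / 100 = 0.2350
New dose (same interval) = 1350 × 0.2350 = 317.3 mg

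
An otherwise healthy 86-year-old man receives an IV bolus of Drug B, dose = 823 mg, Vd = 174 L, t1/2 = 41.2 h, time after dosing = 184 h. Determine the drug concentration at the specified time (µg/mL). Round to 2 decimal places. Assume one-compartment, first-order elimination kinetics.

C₀ = Dose / Vd = 823.0 / 174 = 4.730 mg/L
k = ln2 / t½ = 0.693147 / 41.2 = 0.01682 h⁻¹
C = C₀ · e^(−k·t) = 4.730 × e^(−0.01682 × 184)
  = 4.730 × 0.04528 = 0.2142 mg/L
(0.2142 mg/L = 0.2142 µg/mL)

0.21 µg/mL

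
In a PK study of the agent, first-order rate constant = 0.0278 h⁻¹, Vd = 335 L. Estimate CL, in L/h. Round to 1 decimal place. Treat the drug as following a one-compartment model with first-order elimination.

9.3 L/h

CL = k × Vd = 0.0278 × 335 = 9.313 L/h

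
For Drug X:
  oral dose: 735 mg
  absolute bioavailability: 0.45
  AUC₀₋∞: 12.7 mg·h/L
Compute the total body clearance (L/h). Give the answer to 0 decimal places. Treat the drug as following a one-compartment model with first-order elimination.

CL = F·Dose / AUC = 0.45 × 735 / 12.7 = 26.04 L/h

26 L/h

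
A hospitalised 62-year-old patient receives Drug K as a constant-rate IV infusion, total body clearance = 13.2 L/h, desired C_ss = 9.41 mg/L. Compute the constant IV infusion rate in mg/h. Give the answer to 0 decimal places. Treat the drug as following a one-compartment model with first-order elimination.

124 mg/h

At steady state, infusion rate R₀ = Css × CL = 9.41 × 13.20 = 124.2 mg/h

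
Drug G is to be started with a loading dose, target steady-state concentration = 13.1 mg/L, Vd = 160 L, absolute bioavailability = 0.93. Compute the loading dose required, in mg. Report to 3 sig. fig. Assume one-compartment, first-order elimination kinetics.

2250 mg

LD = Css × Vd / F = 13.1 × 160 / 0.93 = 2254 mg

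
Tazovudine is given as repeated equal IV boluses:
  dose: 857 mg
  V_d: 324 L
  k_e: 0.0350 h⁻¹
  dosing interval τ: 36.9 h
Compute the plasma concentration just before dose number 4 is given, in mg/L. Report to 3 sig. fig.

0.982 mg/L

C₀ per dose = Dose / Vd = 857 / 324 = 2.645 mg/L
Fraction remaining after one interval: r = e^(−kτ) = e^(−0.03500 × 36.9) = 0.2749
Before dose 4, 3 doses have been given (aged 1τ, 2τ, 3τ).
C_trough = C₀ × (r + r² + … + r^3) = C₀ × r(1−r^3)/(1−r)
        = 2.645 × 0.2749 × (1 − 0.02077) / (1 − 0.2749) = 0.9819 mg/L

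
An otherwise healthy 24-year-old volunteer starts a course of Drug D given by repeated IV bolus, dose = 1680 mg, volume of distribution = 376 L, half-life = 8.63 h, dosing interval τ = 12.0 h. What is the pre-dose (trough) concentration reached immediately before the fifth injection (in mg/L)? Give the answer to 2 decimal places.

2.70 mg/L

C₀ per dose = Dose / Vd = 1680 / 376 = 4.468 mg/L
k = ln2 / t½ = 0.693147 / 8.63 = 0.08032 h⁻¹
Fraction remaining after one interval: r = e^(−kτ) = e^(−0.08032 × 12.0) = 0.3814
Before dose 5, 4 doses have been given (aged 1τ, 2τ, 3τ, 4τ).
C_trough = C₀ × (r + r² + … + r^4) = C₀ × r(1−r^4)/(1−r)
        = 4.468 × 0.3814 × (1 − 0.02116) / (1 − 0.3814) = 2.696 mg/L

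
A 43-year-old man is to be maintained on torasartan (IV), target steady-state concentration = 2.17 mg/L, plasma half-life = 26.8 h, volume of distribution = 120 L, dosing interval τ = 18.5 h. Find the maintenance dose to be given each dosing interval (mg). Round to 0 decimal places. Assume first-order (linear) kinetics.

125 mg

k = ln2 / t½ = 0.693147 / 26.8 = 0.02586 h⁻¹
CL = k × Vd = 0.02586 × 120 = 3.103 L/h
At steady state, Dose/τ = Css × CL.
Dose = Css × CL × τ = 2.17 × 3.103 × 18.5 = 124.6 mg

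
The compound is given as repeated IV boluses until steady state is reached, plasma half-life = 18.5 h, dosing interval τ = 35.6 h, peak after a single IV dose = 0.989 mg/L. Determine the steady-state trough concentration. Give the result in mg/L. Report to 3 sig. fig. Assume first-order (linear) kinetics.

k = ln2 / t½ = 0.693147 / 18.5 = 0.03747 h⁻¹
e^(−kτ) = e^(−0.03747 × 35.6) = 0.2634
Accumulation ratio R = 1 / (1 − e^(−kτ)) = 1 / (1 − 0.2634) = 1.358
Steady-state trough = C₀ × R × e^(−kτ) = 0.989 × 1.358 × 0.2634 = 0.3538 mg/L

0.354 mg/L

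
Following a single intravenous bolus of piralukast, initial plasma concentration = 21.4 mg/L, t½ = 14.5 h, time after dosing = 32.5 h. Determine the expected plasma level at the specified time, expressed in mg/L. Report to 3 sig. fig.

4.53 mg/L

k = ln2 / t½ = 0.693147 / 14.5 = 0.04780 h⁻¹
C = C₀ · e^(−k·t) = 21.40 × e^(−0.04780 × 32.5)
  = 21.40 × 0.2115 = 4.526 mg/L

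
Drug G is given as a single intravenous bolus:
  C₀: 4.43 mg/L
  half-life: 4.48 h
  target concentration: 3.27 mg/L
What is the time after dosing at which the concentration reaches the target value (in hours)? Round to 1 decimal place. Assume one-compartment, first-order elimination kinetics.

2.0 h

k = ln2 / t½ = 0.693147 / 4.48 = 0.1547 h⁻¹
t = ln(C₀ / C) / k = ln(4.430 / 3.27) / 0.1547
  = ln(1.355) / 0.1547 = 0.3038 / 0.1547 = 1.964 h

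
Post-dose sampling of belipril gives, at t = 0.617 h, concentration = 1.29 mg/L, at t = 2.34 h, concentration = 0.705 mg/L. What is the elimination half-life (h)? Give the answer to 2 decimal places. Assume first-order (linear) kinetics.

k = ln(C₁/C₂) / (t₂ − t₁) = ln(1.29/0.705) / (2.34 − 0.617)
  = 0.6042 / 1.723 = 0.3507 h⁻¹
t½ = ln2 / k = 0.693147 / 0.3507 = 1.976 h

1.98 h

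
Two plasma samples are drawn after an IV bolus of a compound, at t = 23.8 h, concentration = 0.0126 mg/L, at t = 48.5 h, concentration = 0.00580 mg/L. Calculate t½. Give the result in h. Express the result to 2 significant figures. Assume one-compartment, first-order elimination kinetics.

k = ln(C₁/C₂) / (t₂ − t₁) = ln(0.0126/0.00580) / (48.5 − 23.8)
  = 0.7758 / 24.70 = 0.03141 h⁻¹
t½ = ln2 / k = 0.693147 / 0.03141 = 22.07 h

22 h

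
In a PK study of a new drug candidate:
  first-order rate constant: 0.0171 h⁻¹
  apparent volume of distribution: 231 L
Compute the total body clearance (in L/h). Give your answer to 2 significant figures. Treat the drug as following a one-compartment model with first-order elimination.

CL = k × Vd = 0.0171 × 231 = 3.950 L/h

4.0 L/h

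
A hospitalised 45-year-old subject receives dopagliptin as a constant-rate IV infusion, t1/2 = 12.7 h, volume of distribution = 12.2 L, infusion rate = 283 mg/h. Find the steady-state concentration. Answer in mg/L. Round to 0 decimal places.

425 mg/L

k = ln2 / t½ = 0.693147 / 12.7 = 0.05458 h⁻¹
CL = k × Vd = 0.05458 × 12.2 = 0.6659 L/h
At steady state Css = R₀ / CL = 283 / 0.6659 = 425.0 mg/L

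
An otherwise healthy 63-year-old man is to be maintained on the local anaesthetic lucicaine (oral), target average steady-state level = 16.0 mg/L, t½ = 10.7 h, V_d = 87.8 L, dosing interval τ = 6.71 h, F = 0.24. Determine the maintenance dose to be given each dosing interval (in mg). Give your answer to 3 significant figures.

2540 mg

k = ln2 / t½ = 0.693147 / 10.7 = 0.06478 h⁻¹
CL = k × Vd = 0.06478 × 87.8 = 5.688 L/h
At steady state, F × (Dose/τ) = Css × CL.
Dose = Css × CL × τ / F = 16.0 × 5.688 × 6.71 / 0.24 = 2544 mg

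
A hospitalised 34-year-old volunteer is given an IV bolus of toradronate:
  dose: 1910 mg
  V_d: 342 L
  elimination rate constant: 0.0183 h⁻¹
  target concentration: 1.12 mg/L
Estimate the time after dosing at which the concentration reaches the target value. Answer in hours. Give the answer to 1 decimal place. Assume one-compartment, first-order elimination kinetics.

C₀ = Dose / Vd = 1910 / 342 = 5.585 mg/L
t = ln(C₀ / C) / k = ln(5.585 / 1.12) / 0.01830
  = ln(4.987) / 0.01830 = 1.607 / 0.01830 = 87.81 h

87.8 h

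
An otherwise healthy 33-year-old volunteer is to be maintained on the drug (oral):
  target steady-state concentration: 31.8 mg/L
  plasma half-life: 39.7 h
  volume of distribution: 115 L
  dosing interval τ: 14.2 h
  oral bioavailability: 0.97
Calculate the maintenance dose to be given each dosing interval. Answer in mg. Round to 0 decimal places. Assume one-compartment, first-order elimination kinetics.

k = ln2 / t½ = 0.693147 / 39.7 = 0.01746 h⁻¹
CL = k × Vd = 0.01746 × 115 = 2.008 L/h
At steady state, F × (Dose/τ) = Css × CL.
Dose = Css × CL × τ / F = 31.8 × 2.008 × 14.2 / 0.97 = 934.8 mg

935 mg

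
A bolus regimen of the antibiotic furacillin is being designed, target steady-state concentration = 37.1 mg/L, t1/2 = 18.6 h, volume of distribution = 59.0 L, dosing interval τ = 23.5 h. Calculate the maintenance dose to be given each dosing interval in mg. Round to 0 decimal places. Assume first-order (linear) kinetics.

1917 mg

k = ln2 / t½ = 0.693147 / 18.6 = 0.03727 h⁻¹
CL = k × Vd = 0.03727 × 59.0 = 2.199 L/h
At steady state, Dose/τ = Css × CL.
Dose = Css × CL × τ = 37.1 × 2.199 × 23.5 = 1917 mg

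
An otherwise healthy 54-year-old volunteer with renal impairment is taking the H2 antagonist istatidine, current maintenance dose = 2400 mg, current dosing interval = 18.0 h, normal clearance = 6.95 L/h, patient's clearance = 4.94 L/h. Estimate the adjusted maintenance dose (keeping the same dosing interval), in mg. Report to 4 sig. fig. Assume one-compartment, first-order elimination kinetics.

1706 mg

To keep the same average steady-state level, dosing rate must scale with clearance.
CL ratio = 4.94 / 6.95 = 0.7108
New dose (same interval) = 2400 × 0.7108 = 1706 mg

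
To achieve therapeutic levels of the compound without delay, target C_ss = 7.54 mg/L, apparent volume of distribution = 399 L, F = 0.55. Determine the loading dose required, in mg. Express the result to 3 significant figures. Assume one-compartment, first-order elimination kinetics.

5470 mg

LD = Css × Vd / F = 7.54 × 399 / 0.55 = 5470 mg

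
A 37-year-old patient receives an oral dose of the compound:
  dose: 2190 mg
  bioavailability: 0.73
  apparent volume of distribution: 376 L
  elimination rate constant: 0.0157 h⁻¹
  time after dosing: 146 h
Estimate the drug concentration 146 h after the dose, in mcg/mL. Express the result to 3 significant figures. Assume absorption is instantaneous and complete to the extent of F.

Amount reaching circulation = F × Dose = 0.73 × 2190 = 1599 mg
C₀ = F·Dose / Vd = 1599 / 376 = 4.253 mg/L
C = C₀ · e^(−k·t) = 4.253 × e^(−0.01570 × 146)
  = 4.253 × 0.1010 = 0.4296 mg/L
(0.4296 mg/L = 0.4296 mcg/mL)

0.430 mcg/mL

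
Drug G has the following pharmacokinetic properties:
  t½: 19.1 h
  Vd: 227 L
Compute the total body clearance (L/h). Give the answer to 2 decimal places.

8.24 L/h

k = ln2 / t½ = 0.693147 / 19.1 = 0.03629 h⁻¹
CL = k × Vd = 0.03629 × 227 = 8.238 L/h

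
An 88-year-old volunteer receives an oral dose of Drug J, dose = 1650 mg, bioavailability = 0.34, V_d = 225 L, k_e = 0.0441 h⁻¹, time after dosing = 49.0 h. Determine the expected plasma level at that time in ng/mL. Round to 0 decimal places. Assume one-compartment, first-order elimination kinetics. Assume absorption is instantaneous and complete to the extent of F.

Amount reaching circulation = F × Dose = 0.34 × 1650 = 561.0 mg
C₀ = F·Dose / Vd = 561.0 / 225 = 2.493 mg/L
C = C₀ · e^(−k·t) = 2.493 × e^(−0.04410 × 49.0)
  = 2.493 × 0.1152 = 0.2872 mg/L
Convert: 0.2872 mg/L × 1000 = 287.2 ng/mL

287 ng/mL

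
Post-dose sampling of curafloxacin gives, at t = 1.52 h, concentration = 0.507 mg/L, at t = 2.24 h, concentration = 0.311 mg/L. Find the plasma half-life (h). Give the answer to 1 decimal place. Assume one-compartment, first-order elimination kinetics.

k = ln(C₁/C₂) / (t₂ − t₁) = ln(0.507/0.311) / (2.24 − 1.52)
  = 0.4887 / 0.7200 = 0.6788 h⁻¹
t½ = ln2 / k = 0.693147 / 0.6788 = 1.021 h

1.0 h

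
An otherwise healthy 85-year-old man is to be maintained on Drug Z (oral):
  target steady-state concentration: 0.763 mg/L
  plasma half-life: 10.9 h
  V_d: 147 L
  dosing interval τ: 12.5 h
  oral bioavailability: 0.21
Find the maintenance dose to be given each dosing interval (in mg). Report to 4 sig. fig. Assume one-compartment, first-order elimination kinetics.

k = ln2 / t½ = 0.693147 / 10.9 = 0.06359 h⁻¹
CL = k × Vd = 0.06359 × 147 = 9.348 L/h
At steady state, F × (Dose/τ) = Css × CL.
Dose = Css × CL × τ / F = 0.763 × 9.348 × 12.5 / 0.21 = 424.6 mg

424.6 mg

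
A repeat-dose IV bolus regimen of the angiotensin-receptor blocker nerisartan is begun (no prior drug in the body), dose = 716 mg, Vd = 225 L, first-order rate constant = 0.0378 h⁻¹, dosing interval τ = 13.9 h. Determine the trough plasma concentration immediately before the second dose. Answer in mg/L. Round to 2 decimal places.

1.88 mg/L

C₀ per dose = Dose / Vd = 716 / 225 = 3.182 mg/L
Fraction remaining after one interval: r = e^(−kτ) = e^(−0.03780 × 13.9) = 0.5913
Before dose 2, 1 dose has been given (aged 1τ).
C_trough = C₀ × r = 3.182 × 0.5913 = 1.882 mg/L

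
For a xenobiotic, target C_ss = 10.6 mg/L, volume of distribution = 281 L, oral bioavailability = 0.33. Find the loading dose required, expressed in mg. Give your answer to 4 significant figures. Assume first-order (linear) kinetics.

9026 mg

LD = Css × Vd / F = 10.6 × 281 / 0.33 = 9026 mg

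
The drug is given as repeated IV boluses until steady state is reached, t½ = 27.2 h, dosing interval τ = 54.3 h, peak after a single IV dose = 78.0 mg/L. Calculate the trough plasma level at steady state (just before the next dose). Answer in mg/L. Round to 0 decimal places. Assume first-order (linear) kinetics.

26 mg/L

k = ln2 / t½ = 0.693147 / 27.2 = 0.02548 h⁻¹
e^(−kτ) = e^(−0.02548 × 54.3) = 0.2507
Accumulation ratio R = 1 / (1 − e^(−kτ)) = 1 / (1 − 0.2507) = 1.335
Steady-state trough = C₀ × R × e^(−kτ) = 78.0 × 1.335 × 0.2507 = 26.11 mg/L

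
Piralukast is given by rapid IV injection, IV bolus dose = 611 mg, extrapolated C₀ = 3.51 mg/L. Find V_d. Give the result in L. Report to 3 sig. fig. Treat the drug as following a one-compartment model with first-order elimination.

174 L

Vd = Dose / C₀ = 611.0 / 3.51 = 174.1 L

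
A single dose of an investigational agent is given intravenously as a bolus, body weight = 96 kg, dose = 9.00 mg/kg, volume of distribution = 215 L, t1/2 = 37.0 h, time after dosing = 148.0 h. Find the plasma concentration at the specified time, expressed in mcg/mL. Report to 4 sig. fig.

Total dose = 9.00 × 96 = 864.0 mg
C₀ = Dose / Vd = 864.0 / 215 = 4.019 mg/L
k = ln2 / t½ = 0.693147 / 37.0 = 0.01873 h⁻¹
t / t½ = 148.0 / 37.0 = 4 half-lives
C = C₀ × (1/2)^4 = 4.019 × 0.06250 = 0.2512 mg/L
(0.2512 mg/L = 0.2512 mcg/mL)

0.2512 mcg/mL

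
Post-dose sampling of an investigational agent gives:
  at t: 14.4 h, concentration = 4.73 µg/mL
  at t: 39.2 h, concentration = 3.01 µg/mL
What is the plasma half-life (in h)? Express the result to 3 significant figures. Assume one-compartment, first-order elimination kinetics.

k = ln(C₁/C₂) / (t₂ − t₁) = ln(4.73/3.01) / (39.2 − 14.4)
  = 0.4520 / 24.80 = 0.01823 h⁻¹
t½ = ln2 / k = 0.693147 / 0.01823 = 38.02 h

38.0 h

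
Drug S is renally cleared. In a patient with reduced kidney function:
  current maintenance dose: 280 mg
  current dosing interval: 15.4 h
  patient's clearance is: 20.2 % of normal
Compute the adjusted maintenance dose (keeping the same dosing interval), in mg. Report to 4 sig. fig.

56.56 mg

To keep the same average steady-state level, dosing rate must scale with clearance.
CL ratio = 20.2 / 100 = 0.2020
New dose (same interval) = 280 × 0.2020 = 56.56 mg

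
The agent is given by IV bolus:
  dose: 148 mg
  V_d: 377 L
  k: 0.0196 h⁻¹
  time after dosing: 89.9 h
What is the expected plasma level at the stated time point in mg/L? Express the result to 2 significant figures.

C₀ = Dose / Vd = 148.0 / 377 = 0.3926 mg/L
C = C₀ · e^(−k·t) = 0.3926 × e^(−0.01960 × 89.9)
  = 0.3926 × 0.1717 = 0.06741 mg/L

0.067 mg/L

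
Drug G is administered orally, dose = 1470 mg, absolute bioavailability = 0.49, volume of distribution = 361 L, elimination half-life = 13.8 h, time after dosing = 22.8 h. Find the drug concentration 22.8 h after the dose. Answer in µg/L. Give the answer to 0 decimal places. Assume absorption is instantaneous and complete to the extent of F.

Amount reaching circulation = F × Dose = 0.49 × 1470 = 720.3 mg
C₀ = F·Dose / Vd = 720.3 / 361 = 1.995 mg/L
k = ln2 / t½ = 0.693147 / 13.8 = 0.05023 h⁻¹
C = C₀ · e^(−k·t) = 1.995 × e^(−0.05023 × 22.8)
  = 1.995 × 0.3181 = 0.6346 mg/L
Convert: 0.6346 mg/L × 1000 = 634.6 µg/L

635 µg/L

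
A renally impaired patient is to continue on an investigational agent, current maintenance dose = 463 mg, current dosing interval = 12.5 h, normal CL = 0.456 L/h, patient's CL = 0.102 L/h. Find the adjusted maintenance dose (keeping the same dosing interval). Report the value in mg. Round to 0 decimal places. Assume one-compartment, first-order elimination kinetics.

To keep the same average steady-state level, dosing rate must scale with clearance.
CL ratio = 0.102 / 0.456 = 0.2237
New dose (same interval) = 463 × 0.2237 = 103.6 mg

104 mg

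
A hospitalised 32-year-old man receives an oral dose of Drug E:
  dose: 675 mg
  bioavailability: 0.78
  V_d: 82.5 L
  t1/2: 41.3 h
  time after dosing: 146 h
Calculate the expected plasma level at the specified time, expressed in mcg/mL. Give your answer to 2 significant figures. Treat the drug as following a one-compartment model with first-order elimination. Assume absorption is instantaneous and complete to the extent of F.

Amount reaching circulation = F × Dose = 0.78 × 675.0 = 526.5 mg
C₀ = F·Dose / Vd = 526.5 / 82.5 = 6.382 mg/L
k = ln2 / t½ = 0.693147 / 41.3 = 0.01678 h⁻¹
C = C₀ · e^(−k·t) = 6.382 × e^(−0.01678 × 146)
  = 6.382 × 0.08630 = 0.5508 mg/L
(0.5508 mg/L = 0.5508 mcg/mL)

0.55 mcg/mL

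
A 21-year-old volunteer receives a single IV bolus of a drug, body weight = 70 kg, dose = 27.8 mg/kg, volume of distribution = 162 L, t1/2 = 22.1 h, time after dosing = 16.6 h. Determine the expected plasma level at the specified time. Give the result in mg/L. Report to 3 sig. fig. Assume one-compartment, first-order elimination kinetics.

Total dose = 27.8 × 70 = 1946 mg
C₀ = Dose / Vd = 1946 / 162 = 12.01 mg/L
k = ln2 / t½ = 0.693147 / 22.1 = 0.03136 h⁻¹
C = C₀ · e^(−k·t) = 12.01 × e^(−0.03136 × 16.6)
  = 12.01 × 0.5942 = 7.136 mg/L

7.14 mg/L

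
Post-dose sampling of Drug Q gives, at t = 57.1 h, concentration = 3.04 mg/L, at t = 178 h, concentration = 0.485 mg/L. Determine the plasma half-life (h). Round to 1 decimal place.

k = ln(C₁/C₂) / (t₂ − t₁) = ln(3.04/0.485) / (178 − 57.1)
  = 1.835 / 120.9 = 0.01518 h⁻¹
t½ = ln2 / k = 0.693147 / 0.01518 = 45.66 h

45.7 h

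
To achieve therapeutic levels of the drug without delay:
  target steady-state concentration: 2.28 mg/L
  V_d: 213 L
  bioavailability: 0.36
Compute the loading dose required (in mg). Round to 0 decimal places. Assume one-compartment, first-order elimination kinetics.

1349 mg

LD = Css × Vd / F = 2.28 × 213 / 0.36 = 1349 mg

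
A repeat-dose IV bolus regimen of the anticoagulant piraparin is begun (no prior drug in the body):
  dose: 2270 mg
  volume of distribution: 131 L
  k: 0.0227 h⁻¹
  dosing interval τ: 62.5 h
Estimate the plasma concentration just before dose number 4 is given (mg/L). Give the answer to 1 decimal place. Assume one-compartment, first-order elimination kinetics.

C₀ per dose = Dose / Vd = 2270 / 131 = 17.33 mg/L
Fraction remaining after one interval: r = e^(−kτ) = e^(−0.02270 × 62.5) = 0.2420
Before dose 4, 3 doses have been given (aged 1τ, 2τ, 3τ).
C_trough = C₀ × (r + r² + … + r^3) = C₀ × r(1−r^3)/(1−r)
        = 17.33 × 0.2420 × (1 − 0.01417) / (1 − 0.2420) = 5.454 mg/L

5.5 mg/L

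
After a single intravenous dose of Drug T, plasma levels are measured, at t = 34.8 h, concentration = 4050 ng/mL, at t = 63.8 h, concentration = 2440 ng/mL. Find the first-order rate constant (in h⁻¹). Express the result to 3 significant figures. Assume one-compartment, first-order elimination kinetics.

0.0175 h⁻¹

k = ln(C₁/C₂) / (t₂ − t₁) = ln(4050/2440) / (63.8 − 34.8)
  = 0.5067 / 29.00 = 0.01747 h⁻¹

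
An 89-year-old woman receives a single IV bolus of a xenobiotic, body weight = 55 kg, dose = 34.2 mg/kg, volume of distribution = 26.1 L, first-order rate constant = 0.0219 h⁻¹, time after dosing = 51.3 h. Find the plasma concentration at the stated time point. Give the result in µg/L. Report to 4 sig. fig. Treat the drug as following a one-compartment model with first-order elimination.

Total dose = 34.2 × 55 = 1881 mg
C₀ = Dose / Vd = 1881 / 26.1 = 72.07 mg/L
C = C₀ · e^(−k·t) = 72.07 × e^(−0.02190 × 51.3)
  = 72.07 × 0.3251 = 23.43 mg/L
Convert: 23.43 mg/L × 1000 = 23430 µg/L

23430 µg/L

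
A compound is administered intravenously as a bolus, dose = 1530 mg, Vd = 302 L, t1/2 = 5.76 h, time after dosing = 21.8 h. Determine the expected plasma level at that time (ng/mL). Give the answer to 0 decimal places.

C₀ = Dose / Vd = 1530 / 302 = 5.066 mg/L
k = ln2 / t½ = 0.693147 / 5.76 = 0.1203 h⁻¹
C = C₀ · e^(−k·t) = 5.066 × e^(−0.1203 × 21.8)
  = 5.066 × 0.07262 = 0.3679 mg/L
Convert: 0.3679 mg/L × 1000 = 367.9 ng/mL

368 ng/mL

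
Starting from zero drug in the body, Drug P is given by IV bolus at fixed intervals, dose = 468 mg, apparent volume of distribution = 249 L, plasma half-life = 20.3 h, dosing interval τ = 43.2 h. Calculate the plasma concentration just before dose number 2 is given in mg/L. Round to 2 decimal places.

0.43 mg/L

C₀ per dose = Dose / Vd = 468 / 249 = 1.880 mg/L
k = ln2 / t½ = 0.693147 / 20.3 = 0.03415 h⁻¹
Fraction remaining after one interval: r = e^(−kτ) = e^(−0.03415 × 43.2) = 0.2287
Before dose 2, 1 dose has been given (aged 1τ).
C_trough = C₀ × r = 1.880 × 0.2287 = 0.4300 mg/L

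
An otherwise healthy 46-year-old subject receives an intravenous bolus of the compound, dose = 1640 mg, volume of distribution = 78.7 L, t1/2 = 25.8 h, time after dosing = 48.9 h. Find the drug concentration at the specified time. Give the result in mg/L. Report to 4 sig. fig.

5.602 mg/L

C₀ = Dose / Vd = 1640 / 78.7 = 20.84 mg/L
k = ln2 / t½ = 0.693147 / 25.8 = 0.02687 h⁻¹
C = C₀ · e^(−k·t) = 20.84 × e^(−0.02687 × 48.9)
  = 20.84 × 0.2688 = 5.602 mg/L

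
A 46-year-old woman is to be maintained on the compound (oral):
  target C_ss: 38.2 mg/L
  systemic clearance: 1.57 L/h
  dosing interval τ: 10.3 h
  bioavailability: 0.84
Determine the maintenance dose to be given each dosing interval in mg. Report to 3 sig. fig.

At steady state, F × (Dose/τ) = Css × CL.
Dose = Css × CL × τ / F = 38.2 × 1.570 × 10.3 / 0.84 = 735.4 mg

735 mg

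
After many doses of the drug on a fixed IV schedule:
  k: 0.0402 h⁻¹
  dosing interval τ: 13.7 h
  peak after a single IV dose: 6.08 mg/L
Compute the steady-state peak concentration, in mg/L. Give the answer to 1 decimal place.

e^(−kτ) = e^(−0.04020 × 13.7) = 0.5765
Accumulation ratio R = 1 / (1 − e^(−kτ)) = 1 / (1 − 0.5765) = 2.361
Steady-state peak = C₀ × R = 6.08 × 2.361 = 14.35 mg/L

14.4 mg/L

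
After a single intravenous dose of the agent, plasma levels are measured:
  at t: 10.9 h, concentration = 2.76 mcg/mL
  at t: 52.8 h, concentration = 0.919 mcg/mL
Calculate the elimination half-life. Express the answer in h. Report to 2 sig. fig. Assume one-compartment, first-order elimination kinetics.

k = ln(C₁/C₂) / (t₂ − t₁) = ln(2.76/0.919) / (52.8 − 10.9)
  = 1.100 / 41.90 = 0.02625 h⁻¹
t½ = ln2 / k = 0.693147 / 0.02625 = 26.41 h

26 h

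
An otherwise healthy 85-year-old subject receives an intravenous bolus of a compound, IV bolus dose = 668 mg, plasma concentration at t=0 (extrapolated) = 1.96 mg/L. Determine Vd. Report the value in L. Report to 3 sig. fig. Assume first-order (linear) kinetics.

Vd = Dose / C₀ = 668.0 / 1.96 = 340.8 L

341 L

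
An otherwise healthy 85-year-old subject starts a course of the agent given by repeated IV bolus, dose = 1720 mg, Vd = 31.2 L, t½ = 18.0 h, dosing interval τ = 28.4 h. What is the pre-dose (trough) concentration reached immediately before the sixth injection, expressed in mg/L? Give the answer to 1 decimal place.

C₀ per dose = Dose / Vd = 1720 / 31.2 = 55.13 mg/L
k = ln2 / t½ = 0.693147 / 18.0 = 0.03851 h⁻¹
Fraction remaining after one interval: r = e^(−kτ) = e^(−0.03851 × 28.4) = 0.3350
Before dose 6, 5 doses have been given (aged 1τ, 2τ, 3τ, 4τ, 5τ).
C_trough = C₀ × (r + r² + … + r^5) = C₀ × r(1−r^5)/(1−r)
        = 55.13 × 0.3350 × (1 − 0.004219) / (1 − 0.3350) = 27.66 mg/L

27.7 mg/L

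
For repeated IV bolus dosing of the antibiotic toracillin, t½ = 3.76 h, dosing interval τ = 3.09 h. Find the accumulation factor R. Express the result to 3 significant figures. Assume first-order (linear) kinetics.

2.30

k = ln2 / t½ = 0.693147 / 3.76 = 0.1843 h⁻¹
e^(−kτ) = e^(−0.1843 × 3.09) = 0.5658
Accumulation ratio R = 1 / (1 − e^(−kτ)) = 1 / (1 − 0.5658) = 2.303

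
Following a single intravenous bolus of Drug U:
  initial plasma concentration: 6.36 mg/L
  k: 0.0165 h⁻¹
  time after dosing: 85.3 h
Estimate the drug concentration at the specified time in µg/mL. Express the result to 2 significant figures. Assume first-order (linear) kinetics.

C = C₀ · e^(−k·t) = 6.360 × e^(−0.01650 × 85.3)
  = 6.360 × 0.2448 = 1.557 mg/L
(1.557 mg/L = 1.557 µg/mL)

1.6 µg/mL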